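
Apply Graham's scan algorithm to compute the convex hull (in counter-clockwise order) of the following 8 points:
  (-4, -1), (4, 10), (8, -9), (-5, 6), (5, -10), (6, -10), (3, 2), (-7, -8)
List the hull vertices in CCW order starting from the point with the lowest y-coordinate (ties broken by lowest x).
Hull (CCW) = [(5, -10), (6, -10), (8, -9), (4, 10), (-5, 6), (-7, -8)]

Graham scan procedure:
  1. Find the pivot p₀ = point with lowest y (tie → lowest x): (5, -10).
  2. Sort the remaining points by polar angle around p₀.
  3. Walk through sorted points, maintaining a stack; pop the top while the last three entries make a non-left turn (cross product ≤ 0).
  4. Final stack is the convex hull in CCW order: (5, -10), (6, -10), (8, -9), (4, 10), (-5, 6), (-7, -8).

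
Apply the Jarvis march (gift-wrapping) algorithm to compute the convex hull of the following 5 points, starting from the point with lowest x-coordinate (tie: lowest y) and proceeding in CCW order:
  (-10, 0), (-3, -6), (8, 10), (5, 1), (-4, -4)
Hull (CCW) = [(-10, 0), (-3, -6), (5, 1), (8, 10)]

Jarvis march: at each step, from the current hull vertex p, select the next vertex q as the point such that every other point lies strictly to the left of (or on) the directed line p → q. (Equivalently: for every other point r, the cross product (q − p) × (r − p) ≥ 0.)
Starting point (lowest x, tie lowest y): (-10, 0). Wrap until returning to start. Resulting hull: (-10, 0), (-3, -6), (5, 1), (8, 10).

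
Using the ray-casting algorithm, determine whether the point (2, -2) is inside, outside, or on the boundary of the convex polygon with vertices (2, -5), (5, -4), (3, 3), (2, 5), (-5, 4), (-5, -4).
The point (2, -2) lies strictly inside the polygon

Cast a horizontal ray to the right from the query point and count how many polygon edges it crosses (each edge strictly once or zero times, handled with the usual half-open convention). 
Parity of crossings → odd ⇒ inside.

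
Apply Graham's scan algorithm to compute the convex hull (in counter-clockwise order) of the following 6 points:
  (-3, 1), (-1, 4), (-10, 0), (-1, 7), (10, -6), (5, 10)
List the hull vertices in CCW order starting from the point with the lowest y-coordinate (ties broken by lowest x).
Hull (CCW) = [(10, -6), (5, 10), (-1, 7), (-10, 0)]

Graham scan procedure:
  1. Find the pivot p₀ = point with lowest y (tie → lowest x): (10, -6).
  2. Sort the remaining points by polar angle around p₀.
  3. Walk through sorted points, maintaining a stack; pop the top while the last three entries make a non-left turn (cross product ≤ 0).
  4. Final stack is the convex hull in CCW order: (10, -6), (5, 10), (-1, 7), (-10, 0).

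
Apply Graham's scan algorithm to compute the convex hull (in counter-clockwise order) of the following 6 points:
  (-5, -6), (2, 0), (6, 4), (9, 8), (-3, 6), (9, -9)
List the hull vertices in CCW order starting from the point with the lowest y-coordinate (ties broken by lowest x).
Hull (CCW) = [(9, -9), (9, 8), (-3, 6), (-5, -6)]

Graham scan procedure:
  1. Find the pivot p₀ = point with lowest y (tie → lowest x): (9, -9).
  2. Sort the remaining points by polar angle around p₀.
  3. Walk through sorted points, maintaining a stack; pop the top while the last three entries make a non-left turn (cross product ≤ 0).
  4. Final stack is the convex hull in CCW order: (9, -9), (9, 8), (-3, 6), (-5, -6).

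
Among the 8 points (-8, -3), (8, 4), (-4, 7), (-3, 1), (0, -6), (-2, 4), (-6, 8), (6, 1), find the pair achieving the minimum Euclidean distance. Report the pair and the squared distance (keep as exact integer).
Pair = ((-4, 7), (-6, 8)); squared distance = 5

Compute all C(8, 2) = 28 pairwise squared distances (x_i − x_j)² + (y_i − y_j)². The minimum is 5, attained by the pair ((-4, 7), (-6, 8)).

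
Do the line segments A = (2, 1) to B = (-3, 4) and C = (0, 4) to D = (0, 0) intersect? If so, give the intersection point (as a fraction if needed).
Yes; intersection at (0, 11/5) (t = 2/5 on AB, s = 9/20 on CD)

Parametrize AB as A + t(B − A) = (2 + -5 t, 1 + 3 t) and CD as C + s(D − C) = (0 + 0 s, 4 + -4 s). Solve the linear system for (t, s). Determinant = -20 ≠ 0, so a unique intersection of the containing lines exists. Solution: t = 2/5, s = 9/20 — both in [0, 1], so the segments cross. Intersection point: (0, 11/5).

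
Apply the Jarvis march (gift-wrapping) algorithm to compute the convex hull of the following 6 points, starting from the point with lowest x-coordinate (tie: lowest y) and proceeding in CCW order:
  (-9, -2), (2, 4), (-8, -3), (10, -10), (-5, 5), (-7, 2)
Hull (CCW) = [(-9, -2), (-8, -3), (10, -10), (2, 4), (-5, 5), (-7, 2)]

Jarvis march: at each step, from the current hull vertex p, select the next vertex q as the point such that every other point lies strictly to the left of (or on) the directed line p → q. (Equivalently: for every other point r, the cross product (q − p) × (r − p) ≥ 0.)
Starting point (lowest x, tie lowest y): (-9, -2). Wrap until returning to start. Resulting hull: (-9, -2), (-8, -3), (10, -10), (2, 4), (-5, 5), (-7, 2).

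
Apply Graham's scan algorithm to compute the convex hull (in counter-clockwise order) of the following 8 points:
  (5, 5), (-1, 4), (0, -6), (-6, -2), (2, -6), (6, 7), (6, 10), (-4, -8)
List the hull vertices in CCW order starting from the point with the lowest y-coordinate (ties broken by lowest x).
Hull (CCW) = [(-4, -8), (2, -6), (6, 7), (6, 10), (-1, 4), (-6, -2)]

Graham scan procedure:
  1. Find the pivot p₀ = point with lowest y (tie → lowest x): (-4, -8).
  2. Sort the remaining points by polar angle around p₀.
  3. Walk through sorted points, maintaining a stack; pop the top while the last three entries make a non-left turn (cross product ≤ 0).
  4. Final stack is the convex hull in CCW order: (-4, -8), (2, -6), (6, 7), (6, 10), (-1, 4), (-6, -2).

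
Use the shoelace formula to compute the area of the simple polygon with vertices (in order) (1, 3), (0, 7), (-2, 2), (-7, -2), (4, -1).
Area = 67/2

Shoelace formula: Area = (1/2) |Σ_i (x_i · y_{i+1} − x_{i+1} · y_i)| (indices mod n). Compute each cross term:
  (1)(7) − (0)(3) = 7
  (0)(2) − (-2)(7) = 14
  (-2)(-2) − (-7)(2) = 18
  (-7)(-1) − (4)(-2) = 15
  (4)(3) − (1)(-1) = 13
Sum = 67, so (signed) Area = 67/2 = 67/2, |Area| = 67/2.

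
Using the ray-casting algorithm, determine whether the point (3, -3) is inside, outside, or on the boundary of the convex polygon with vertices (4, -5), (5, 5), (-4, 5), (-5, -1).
The point (3, -3) lies strictly inside the polygon

Cast a horizontal ray to the right from the query point and count how many polygon edges it crosses (each edge strictly once or zero times, handled with the usual half-open convention). 
Parity of crossings → odd ⇒ inside.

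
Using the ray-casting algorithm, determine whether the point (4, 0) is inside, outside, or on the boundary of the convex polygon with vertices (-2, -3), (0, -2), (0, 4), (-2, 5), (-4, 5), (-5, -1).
The point (4, 0) lies strictly outside the polygon

Cast a horizontal ray to the right from the query point and count how many polygon edges it crosses (each edge strictly once or zero times, handled with the usual half-open convention). 
Parity of crossings → even ⇒ outside.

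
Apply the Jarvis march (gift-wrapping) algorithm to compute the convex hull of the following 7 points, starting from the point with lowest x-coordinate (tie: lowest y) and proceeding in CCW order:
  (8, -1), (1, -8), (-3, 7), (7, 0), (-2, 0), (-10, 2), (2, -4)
Hull (CCW) = [(-10, 2), (1, -8), (8, -1), (7, 0), (-3, 7)]

Jarvis march: at each step, from the current hull vertex p, select the next vertex q as the point such that every other point lies strictly to the left of (or on) the directed line p → q. (Equivalently: for every other point r, the cross product (q − p) × (r − p) ≥ 0.)
Starting point (lowest x, tie lowest y): (-10, 2). Wrap until returning to start. Resulting hull: (-10, 2), (1, -8), (8, -1), (7, 0), (-3, 7).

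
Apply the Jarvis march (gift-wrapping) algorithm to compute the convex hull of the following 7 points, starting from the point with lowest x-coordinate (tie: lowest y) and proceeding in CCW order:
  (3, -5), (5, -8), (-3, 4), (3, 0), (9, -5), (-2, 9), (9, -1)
Hull (CCW) = [(-3, 4), (5, -8), (9, -5), (9, -1), (-2, 9)]

Jarvis march: at each step, from the current hull vertex p, select the next vertex q as the point such that every other point lies strictly to the left of (or on) the directed line p → q. (Equivalently: for every other point r, the cross product (q − p) × (r − p) ≥ 0.)
Starting point (lowest x, tie lowest y): (-3, 4). Wrap until returning to start. Resulting hull: (-3, 4), (5, -8), (9, -5), (9, -1), (-2, 9).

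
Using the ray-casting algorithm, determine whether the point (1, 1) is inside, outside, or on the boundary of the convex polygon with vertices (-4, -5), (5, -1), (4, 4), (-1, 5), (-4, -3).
The point (1, 1) lies strictly inside the polygon

Cast a horizontal ray to the right from the query point and count how many polygon edges it crosses (each edge strictly once or zero times, handled with the usual half-open convention). 
Parity of crossings → odd ⇒ inside.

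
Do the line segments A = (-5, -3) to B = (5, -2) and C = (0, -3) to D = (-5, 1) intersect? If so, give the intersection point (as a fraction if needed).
Yes; intersection at (-5/9, -23/9) (t = 4/9 on AB, s = 1/9 on CD)

Parametrize AB as A + t(B − A) = (-5 + 10 t, -3 + 1 t) and CD as C + s(D − C) = (0 + -5 s, -3 + 4 s). Solve the linear system for (t, s). Determinant = -45 ≠ 0, so a unique intersection of the containing lines exists. Solution: t = 4/9, s = 1/9 — both in [0, 1], so the segments cross. Intersection point: (-5/9, -23/9).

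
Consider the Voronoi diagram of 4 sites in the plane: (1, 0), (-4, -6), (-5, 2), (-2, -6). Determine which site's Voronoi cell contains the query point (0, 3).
Nearest site = (1, 0)

The Voronoi cell of site s contains exactly those query points closer to s than to any other site. Compute squared distances from q = (0, 3) to each site:
  (1 − 0)² + (0 − 3)² = 10
  (-5 − 0)² + (2 − 3)² = 26
  (-2 − 0)² + (-6 − 3)² = 85
  (-4 − 0)² + (-6 − 3)² = 97
Minimum is attained by (1, 0), so q lies in its Voronoi cell.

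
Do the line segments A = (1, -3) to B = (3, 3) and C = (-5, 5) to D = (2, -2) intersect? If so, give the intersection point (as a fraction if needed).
Yes; intersection at (3/2, -3/2) (t = 1/4 on AB, s = 13/14 on CD)

Parametrize AB as A + t(B − A) = (1 + 2 t, -3 + 6 t) and CD as C + s(D − C) = (-5 + 7 s, 5 + -7 s). Solve the linear system for (t, s). Determinant = 56 ≠ 0, so a unique intersection of the containing lines exists. Solution: t = 1/4, s = 13/14 — both in [0, 1], so the segments cross. Intersection point: (3/2, -3/2).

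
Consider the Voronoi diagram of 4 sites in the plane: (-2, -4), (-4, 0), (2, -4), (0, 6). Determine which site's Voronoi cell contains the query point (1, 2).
Nearest site = (0, 6)

The Voronoi cell of site s contains exactly those query points closer to s than to any other site. Compute squared distances from q = (1, 2) to each site:
  (0 − 1)² + (6 − 2)² = 17
  (-4 − 1)² + (0 − 2)² = 29
  (2 − 1)² + (-4 − 2)² = 37
  (-2 − 1)² + (-4 − 2)² = 45
Minimum is attained by (0, 6), so q lies in its Voronoi cell.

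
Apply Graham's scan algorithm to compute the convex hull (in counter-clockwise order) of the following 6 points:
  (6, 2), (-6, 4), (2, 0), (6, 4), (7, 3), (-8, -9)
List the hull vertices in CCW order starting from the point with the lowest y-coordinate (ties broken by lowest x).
Hull (CCW) = [(-8, -9), (6, 2), (7, 3), (6, 4), (-6, 4)]

Graham scan procedure:
  1. Find the pivot p₀ = point with lowest y (tie → lowest x): (-8, -9).
  2. Sort the remaining points by polar angle around p₀.
  3. Walk through sorted points, maintaining a stack; pop the top while the last three entries make a non-left turn (cross product ≤ 0).
  4. Final stack is the convex hull in CCW order: (-8, -9), (6, 2), (7, 3), (6, 4), (-6, 4).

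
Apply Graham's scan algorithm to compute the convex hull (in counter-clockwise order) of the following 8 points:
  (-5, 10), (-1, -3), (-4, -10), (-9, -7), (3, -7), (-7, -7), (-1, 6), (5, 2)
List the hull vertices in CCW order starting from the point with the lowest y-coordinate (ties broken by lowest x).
Hull (CCW) = [(-4, -10), (3, -7), (5, 2), (-5, 10), (-9, -7)]

Graham scan procedure:
  1. Find the pivot p₀ = point with lowest y (tie → lowest x): (-4, -10).
  2. Sort the remaining points by polar angle around p₀.
  3. Walk through sorted points, maintaining a stack; pop the top while the last three entries make a non-left turn (cross product ≤ 0).
  4. Final stack is the convex hull in CCW order: (-4, -10), (3, -7), (5, 2), (-5, 10), (-9, -7).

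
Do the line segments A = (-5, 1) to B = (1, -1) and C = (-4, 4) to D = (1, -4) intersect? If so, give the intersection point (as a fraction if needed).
Yes; intersection at (-26/19, -4/19) (t = 23/38 on AB, s = 10/19 on CD)

Parametrize AB as A + t(B − A) = (-5 + 6 t, 1 + -2 t) and CD as C + s(D − C) = (-4 + 5 s, 4 + -8 s). Solve the linear system for (t, s). Determinant = 38 ≠ 0, so a unique intersection of the containing lines exists. Solution: t = 23/38, s = 10/19 — both in [0, 1], so the segments cross. Intersection point: (-26/19, -4/19).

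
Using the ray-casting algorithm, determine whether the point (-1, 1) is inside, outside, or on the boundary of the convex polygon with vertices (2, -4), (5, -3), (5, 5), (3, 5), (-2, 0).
The point (-1, 1) lies on the polygon boundary

Boundary check: the query satisfies the collinearity and bounding-box conditions for some polygon edge, so it lies exactly on the boundary.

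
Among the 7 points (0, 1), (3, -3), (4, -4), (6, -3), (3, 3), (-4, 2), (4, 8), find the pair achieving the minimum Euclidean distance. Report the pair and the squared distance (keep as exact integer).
Pair = ((3, -3), (4, -4)); squared distance = 2

Compute all C(7, 2) = 21 pairwise squared distances (x_i − x_j)² + (y_i − y_j)². The minimum is 2, attained by the pair ((3, -3), (4, -4)).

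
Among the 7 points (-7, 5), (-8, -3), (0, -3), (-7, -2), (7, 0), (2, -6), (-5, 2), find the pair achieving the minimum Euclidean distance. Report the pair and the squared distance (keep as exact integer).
Pair = ((-8, -3), (-7, -2)); squared distance = 2

Compute all C(7, 2) = 21 pairwise squared distances (x_i − x_j)² + (y_i − y_j)². The minimum is 2, attained by the pair ((-8, -3), (-7, -2)).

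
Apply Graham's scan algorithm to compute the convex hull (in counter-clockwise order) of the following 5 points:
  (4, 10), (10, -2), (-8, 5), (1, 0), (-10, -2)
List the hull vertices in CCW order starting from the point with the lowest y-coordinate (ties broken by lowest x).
Hull (CCW) = [(-10, -2), (10, -2), (4, 10), (-8, 5)]

Graham scan procedure:
  1. Find the pivot p₀ = point with lowest y (tie → lowest x): (-10, -2).
  2. Sort the remaining points by polar angle around p₀.
  3. Walk through sorted points, maintaining a stack; pop the top while the last three entries make a non-left turn (cross product ≤ 0).
  4. Final stack is the convex hull in CCW order: (-10, -2), (10, -2), (4, 10), (-8, 5).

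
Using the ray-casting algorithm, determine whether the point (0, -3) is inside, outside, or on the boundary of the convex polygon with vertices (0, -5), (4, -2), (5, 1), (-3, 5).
The point (0, -3) lies strictly inside the polygon

Cast a horizontal ray to the right from the query point and count how many polygon edges it crosses (each edge strictly once or zero times, handled with the usual half-open convention). 
Parity of crossings → odd ⇒ inside.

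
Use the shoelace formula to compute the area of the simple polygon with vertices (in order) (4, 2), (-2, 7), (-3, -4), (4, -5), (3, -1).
Area = 113/2

Shoelace formula: Area = (1/2) |Σ_i (x_i · y_{i+1} − x_{i+1} · y_i)| (indices mod n). Compute each cross term:
  (4)(7) − (-2)(2) = 32
  (-2)(-4) − (-3)(7) = 29
  (-3)(-5) − (4)(-4) = 31
  (4)(-1) − (3)(-5) = 11
  (3)(2) − (4)(-1) = 10
Sum = 113, so (signed) Area = 113/2 = 113/2, |Area| = 113/2.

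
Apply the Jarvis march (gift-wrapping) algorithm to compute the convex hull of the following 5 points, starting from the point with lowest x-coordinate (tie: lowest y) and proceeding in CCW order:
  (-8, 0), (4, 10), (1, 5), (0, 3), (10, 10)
Hull (CCW) = [(-8, 0), (0, 3), (10, 10), (4, 10)]

Jarvis march: at each step, from the current hull vertex p, select the next vertex q as the point such that every other point lies strictly to the left of (or on) the directed line p → q. (Equivalently: for every other point r, the cross product (q − p) × (r − p) ≥ 0.)
Starting point (lowest x, tie lowest y): (-8, 0). Wrap until returning to start. Resulting hull: (-8, 0), (0, 3), (10, 10), (4, 10).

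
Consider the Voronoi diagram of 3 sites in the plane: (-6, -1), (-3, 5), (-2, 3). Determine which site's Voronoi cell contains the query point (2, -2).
Nearest site = (-2, 3)

The Voronoi cell of site s contains exactly those query points closer to s than to any other site. Compute squared distances from q = (2, -2) to each site:
  (-2 − 2)² + (3 − -2)² = 41
  (-6 − 2)² + (-1 − -2)² = 65
  (-3 − 2)² + (5 − -2)² = 74
Minimum is attained by (-2, 3), so q lies in its Voronoi cell.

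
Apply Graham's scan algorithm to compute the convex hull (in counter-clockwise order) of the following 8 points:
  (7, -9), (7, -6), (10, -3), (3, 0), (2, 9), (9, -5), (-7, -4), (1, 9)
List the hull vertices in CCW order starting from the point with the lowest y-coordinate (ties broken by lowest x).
Hull (CCW) = [(7, -9), (10, -3), (2, 9), (1, 9), (-7, -4)]

Graham scan procedure:
  1. Find the pivot p₀ = point with lowest y (tie → lowest x): (7, -9).
  2. Sort the remaining points by polar angle around p₀.
  3. Walk through sorted points, maintaining a stack; pop the top while the last three entries make a non-left turn (cross product ≤ 0).
  4. Final stack is the convex hull in CCW order: (7, -9), (10, -3), (2, 9), (1, 9), (-7, -4).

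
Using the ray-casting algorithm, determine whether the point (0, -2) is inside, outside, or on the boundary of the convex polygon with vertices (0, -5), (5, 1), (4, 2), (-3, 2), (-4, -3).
The point (0, -2) lies strictly inside the polygon

Cast a horizontal ray to the right from the query point and count how many polygon edges it crosses (each edge strictly once or zero times, handled with the usual half-open convention). 
Parity of crossings → odd ⇒ inside.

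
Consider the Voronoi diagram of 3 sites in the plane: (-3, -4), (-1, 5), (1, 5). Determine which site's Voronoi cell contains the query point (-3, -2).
Nearest site = (-3, -4)

The Voronoi cell of site s contains exactly those query points closer to s than to any other site. Compute squared distances from q = (-3, -2) to each site:
  (-3 − -3)² + (-4 − -2)² = 4
  (-1 − -3)² + (5 − -2)² = 53
  (1 − -3)² + (5 − -2)² = 65
Minimum is attained by (-3, -4), so q lies in its Voronoi cell.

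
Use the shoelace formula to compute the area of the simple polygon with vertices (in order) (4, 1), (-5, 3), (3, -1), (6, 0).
Area = 25/2

Shoelace formula: Area = (1/2) |Σ_i (x_i · y_{i+1} − x_{i+1} · y_i)| (indices mod n). Compute each cross term:
  (4)(3) − (-5)(1) = 17
  (-5)(-1) − (3)(3) = -4
  (3)(0) − (6)(-1) = 6
  (6)(1) − (4)(0) = 6
Sum = 25, so (signed) Area = 25/2 = 25/2, |Area| = 25/2.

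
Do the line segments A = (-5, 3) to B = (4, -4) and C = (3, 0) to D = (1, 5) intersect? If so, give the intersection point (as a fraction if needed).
No (intersection of containing lines falls outside at least one segment)

Parametrize and solve: t = 34/31, s = -29/31. At least one of these is outside [0, 1], so the segments do not intersect.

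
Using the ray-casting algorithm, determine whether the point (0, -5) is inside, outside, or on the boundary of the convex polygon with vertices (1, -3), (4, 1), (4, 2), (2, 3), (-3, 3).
The point (0, -5) lies strictly outside the polygon

Cast a horizontal ray to the right from the query point and count how many polygon edges it crosses (each edge strictly once or zero times, handled with the usual half-open convention). 
Parity of crossings → even ⇒ outside.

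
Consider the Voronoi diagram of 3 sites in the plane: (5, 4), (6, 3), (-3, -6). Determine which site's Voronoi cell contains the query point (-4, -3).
Nearest site = (-3, -6)

The Voronoi cell of site s contains exactly those query points closer to s than to any other site. Compute squared distances from q = (-4, -3) to each site:
  (-3 − -4)² + (-6 − -3)² = 10
  (5 − -4)² + (4 − -3)² = 130
  (6 − -4)² + (3 − -3)² = 136
Minimum is attained by (-3, -6), so q lies in its Voronoi cell.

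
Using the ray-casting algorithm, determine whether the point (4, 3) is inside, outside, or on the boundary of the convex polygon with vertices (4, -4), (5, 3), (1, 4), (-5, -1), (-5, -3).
The point (4, 3) lies strictly inside the polygon

Cast a horizontal ray to the right from the query point and count how many polygon edges it crosses (each edge strictly once or zero times, handled with the usual half-open convention). 
Parity of crossings → odd ⇒ inside.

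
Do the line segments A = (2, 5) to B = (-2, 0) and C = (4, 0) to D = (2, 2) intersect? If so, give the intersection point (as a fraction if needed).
No (intersection of containing lines falls outside at least one segment)

Parametrize and solve: t = 1/3, s = 5/3. At least one of these is outside [0, 1], so the segments do not intersect.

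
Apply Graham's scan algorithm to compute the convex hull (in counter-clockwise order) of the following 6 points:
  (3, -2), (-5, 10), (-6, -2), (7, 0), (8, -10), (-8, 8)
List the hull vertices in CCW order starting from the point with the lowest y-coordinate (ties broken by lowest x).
Hull (CCW) = [(8, -10), (7, 0), (-5, 10), (-8, 8), (-6, -2)]

Graham scan procedure:
  1. Find the pivot p₀ = point with lowest y (tie → lowest x): (8, -10).
  2. Sort the remaining points by polar angle around p₀.
  3. Walk through sorted points, maintaining a stack; pop the top while the last three entries make a non-left turn (cross product ≤ 0).
  4. Final stack is the convex hull in CCW order: (8, -10), (7, 0), (-5, 10), (-8, 8), (-6, -2).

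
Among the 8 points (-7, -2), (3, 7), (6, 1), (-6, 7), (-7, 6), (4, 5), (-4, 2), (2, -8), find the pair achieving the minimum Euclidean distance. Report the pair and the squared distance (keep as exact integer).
Pair = ((-6, 7), (-7, 6)); squared distance = 2

Compute all C(8, 2) = 28 pairwise squared distances (x_i − x_j)² + (y_i − y_j)². The minimum is 2, attained by the pair ((-6, 7), (-7, 6)).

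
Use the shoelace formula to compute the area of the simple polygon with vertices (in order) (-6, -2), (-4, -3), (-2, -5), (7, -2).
Area = 37/2

Shoelace formula: Area = (1/2) |Σ_i (x_i · y_{i+1} − x_{i+1} · y_i)| (indices mod n). Compute each cross term:
  (-6)(-3) − (-4)(-2) = 10
  (-4)(-5) − (-2)(-3) = 14
  (-2)(-2) − (7)(-5) = 39
  (7)(-2) − (-6)(-2) = -26
Sum = 37, so (signed) Area = 37/2 = 37/2, |Area| = 37/2.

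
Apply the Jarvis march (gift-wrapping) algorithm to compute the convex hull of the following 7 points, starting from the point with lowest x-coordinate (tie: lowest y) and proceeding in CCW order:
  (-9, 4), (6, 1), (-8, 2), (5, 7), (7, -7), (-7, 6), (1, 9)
Hull (CCW) = [(-9, 4), (-8, 2), (7, -7), (6, 1), (5, 7), (1, 9), (-7, 6)]

Jarvis march: at each step, from the current hull vertex p, select the next vertex q as the point such that every other point lies strictly to the left of (or on) the directed line p → q. (Equivalently: for every other point r, the cross product (q − p) × (r − p) ≥ 0.)
Starting point (lowest x, tie lowest y): (-9, 4). Wrap until returning to start. Resulting hull: (-9, 4), (-8, 2), (7, -7), (6, 1), (5, 7), (1, 9), (-7, 6).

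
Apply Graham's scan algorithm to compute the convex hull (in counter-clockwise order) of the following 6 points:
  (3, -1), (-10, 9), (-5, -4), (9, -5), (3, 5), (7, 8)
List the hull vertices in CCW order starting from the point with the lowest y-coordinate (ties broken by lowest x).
Hull (CCW) = [(9, -5), (7, 8), (-10, 9), (-5, -4)]

Graham scan procedure:
  1. Find the pivot p₀ = point with lowest y (tie → lowest x): (9, -5).
  2. Sort the remaining points by polar angle around p₀.
  3. Walk through sorted points, maintaining a stack; pop the top while the last three entries make a non-left turn (cross product ≤ 0).
  4. Final stack is the convex hull in CCW order: (9, -5), (7, 8), (-10, 9), (-5, -4).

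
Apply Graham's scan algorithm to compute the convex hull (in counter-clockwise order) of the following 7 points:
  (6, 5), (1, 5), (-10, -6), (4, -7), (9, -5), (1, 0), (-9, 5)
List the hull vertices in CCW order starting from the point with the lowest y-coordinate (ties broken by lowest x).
Hull (CCW) = [(4, -7), (9, -5), (6, 5), (-9, 5), (-10, -6)]

Graham scan procedure:
  1. Find the pivot p₀ = point with lowest y (tie → lowest x): (4, -7).
  2. Sort the remaining points by polar angle around p₀.
  3. Walk through sorted points, maintaining a stack; pop the top while the last three entries make a non-left turn (cross product ≤ 0).
  4. Final stack is the convex hull in CCW order: (4, -7), (9, -5), (6, 5), (-9, 5), (-10, -6).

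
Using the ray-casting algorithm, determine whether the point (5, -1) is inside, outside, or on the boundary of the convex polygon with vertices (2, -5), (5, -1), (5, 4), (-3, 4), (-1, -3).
The point (5, -1) lies on the polygon boundary

Boundary check: the query satisfies the collinearity and bounding-box conditions for some polygon edge, so it lies exactly on the boundary.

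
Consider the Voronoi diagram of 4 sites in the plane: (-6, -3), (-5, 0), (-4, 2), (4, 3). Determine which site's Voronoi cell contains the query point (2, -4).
Nearest site = (4, 3)

The Voronoi cell of site s contains exactly those query points closer to s than to any other site. Compute squared distances from q = (2, -4) to each site:
  (4 − 2)² + (3 − -4)² = 53
  (-6 − 2)² + (-3 − -4)² = 65
  (-5 − 2)² + (0 − -4)² = 65
  (-4 − 2)² + (2 − -4)² = 72
Minimum is attained by (4, 3), so q lies in its Voronoi cell.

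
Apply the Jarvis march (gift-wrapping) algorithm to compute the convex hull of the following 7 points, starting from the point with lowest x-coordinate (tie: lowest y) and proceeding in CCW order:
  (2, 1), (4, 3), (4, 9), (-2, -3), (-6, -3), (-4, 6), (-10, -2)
Hull (CCW) = [(-10, -2), (-6, -3), (-2, -3), (4, 3), (4, 9), (-4, 6)]

Jarvis march: at each step, from the current hull vertex p, select the next vertex q as the point such that every other point lies strictly to the left of (or on) the directed line p → q. (Equivalently: for every other point r, the cross product (q − p) × (r − p) ≥ 0.)
Starting point (lowest x, tie lowest y): (-10, -2). Wrap until returning to start. Resulting hull: (-10, -2), (-6, -3), (-2, -3), (4, 3), (4, 9), (-4, 6).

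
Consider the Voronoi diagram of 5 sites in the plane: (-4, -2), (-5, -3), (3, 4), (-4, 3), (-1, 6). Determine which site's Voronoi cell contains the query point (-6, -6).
Nearest site = (-5, -3)

The Voronoi cell of site s contains exactly those query points closer to s than to any other site. Compute squared distances from q = (-6, -6) to each site:
  (-5 − -6)² + (-3 − -6)² = 10
  (-4 − -6)² + (-2 − -6)² = 20
  (-4 − -6)² + (3 − -6)² = 85
  (-1 − -6)² + (6 − -6)² = 169
  (3 − -6)² + (4 − -6)² = 181
Minimum is attained by (-5, -3), so q lies in its Voronoi cell.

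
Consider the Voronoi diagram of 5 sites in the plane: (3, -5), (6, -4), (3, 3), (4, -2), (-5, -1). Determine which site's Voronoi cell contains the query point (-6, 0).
Nearest site = (-5, -1)

The Voronoi cell of site s contains exactly those query points closer to s than to any other site. Compute squared distances from q = (-6, 0) to each site:
  (-5 − -6)² + (-1 − 0)² = 2
  (3 − -6)² + (3 − 0)² = 90
  (4 − -6)² + (-2 − 0)² = 104
  (3 − -6)² + (-5 − 0)² = 106
  (6 − -6)² + (-4 − 0)² = 160
Minimum is attained by (-5, -1), so q lies in its Voronoi cell.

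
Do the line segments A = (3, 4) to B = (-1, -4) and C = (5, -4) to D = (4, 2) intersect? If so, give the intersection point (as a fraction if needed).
No (intersection of containing lines falls outside at least one segment)

Parametrize and solve: t = -1/8, s = 3/2. At least one of these is outside [0, 1], so the segments do not intersect.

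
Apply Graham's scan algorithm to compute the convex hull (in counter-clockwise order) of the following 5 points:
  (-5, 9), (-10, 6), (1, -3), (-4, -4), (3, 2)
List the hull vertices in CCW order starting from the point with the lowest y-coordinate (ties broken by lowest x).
Hull (CCW) = [(-4, -4), (1, -3), (3, 2), (-5, 9), (-10, 6)]

Graham scan procedure:
  1. Find the pivot p₀ = point with lowest y (tie → lowest x): (-4, -4).
  2. Sort the remaining points by polar angle around p₀.
  3. Walk through sorted points, maintaining a stack; pop the top while the last three entries make a non-left turn (cross product ≤ 0).
  4. Final stack is the convex hull in CCW order: (-4, -4), (1, -3), (3, 2), (-5, 9), (-10, 6).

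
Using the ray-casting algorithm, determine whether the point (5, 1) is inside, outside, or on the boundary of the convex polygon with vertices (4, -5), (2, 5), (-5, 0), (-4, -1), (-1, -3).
The point (5, 1) lies strictly outside the polygon

Cast a horizontal ray to the right from the query point and count how many polygon edges it crosses (each edge strictly once or zero times, handled with the usual half-open convention). 
Parity of crossings → even ⇒ outside.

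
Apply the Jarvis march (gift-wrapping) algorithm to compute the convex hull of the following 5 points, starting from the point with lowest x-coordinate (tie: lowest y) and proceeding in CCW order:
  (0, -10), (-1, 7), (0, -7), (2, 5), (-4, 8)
Hull (CCW) = [(-4, 8), (0, -10), (2, 5), (-1, 7)]

Jarvis march: at each step, from the current hull vertex p, select the next vertex q as the point such that every other point lies strictly to the left of (or on) the directed line p → q. (Equivalently: for every other point r, the cross product (q − p) × (r − p) ≥ 0.)
Starting point (lowest x, tie lowest y): (-4, 8). Wrap until returning to start. Resulting hull: (-4, 8), (0, -10), (2, 5), (-1, 7).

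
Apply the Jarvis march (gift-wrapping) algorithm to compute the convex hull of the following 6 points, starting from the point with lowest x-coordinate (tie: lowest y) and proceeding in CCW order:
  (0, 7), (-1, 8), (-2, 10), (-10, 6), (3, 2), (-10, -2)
Hull (CCW) = [(-10, -2), (3, 2), (0, 7), (-2, 10), (-10, 6)]

Jarvis march: at each step, from the current hull vertex p, select the next vertex q as the point such that every other point lies strictly to the left of (or on) the directed line p → q. (Equivalently: for every other point r, the cross product (q − p) × (r − p) ≥ 0.)
Starting point (lowest x, tie lowest y): (-10, -2). Wrap until returning to start. Resulting hull: (-10, -2), (3, 2), (0, 7), (-2, 10), (-10, 6).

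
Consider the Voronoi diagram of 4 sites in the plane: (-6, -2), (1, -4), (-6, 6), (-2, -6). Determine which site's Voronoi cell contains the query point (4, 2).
Nearest site = (1, -4)

The Voronoi cell of site s contains exactly those query points closer to s than to any other site. Compute squared distances from q = (4, 2) to each site:
  (1 − 4)² + (-4 − 2)² = 45
  (-2 − 4)² + (-6 − 2)² = 100
  (-6 − 4)² + (-2 − 2)² = 116
  (-6 − 4)² + (6 − 2)² = 116
Minimum is attained by (1, -4), so q lies in its Voronoi cell.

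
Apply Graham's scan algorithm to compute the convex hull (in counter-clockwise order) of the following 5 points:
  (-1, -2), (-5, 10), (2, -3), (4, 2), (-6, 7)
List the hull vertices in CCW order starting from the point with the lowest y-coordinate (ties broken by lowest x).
Hull (CCW) = [(2, -3), (4, 2), (-5, 10), (-6, 7), (-1, -2)]

Graham scan procedure:
  1. Find the pivot p₀ = point with lowest y (tie → lowest x): (2, -3).
  2. Sort the remaining points by polar angle around p₀.
  3. Walk through sorted points, maintaining a stack; pop the top while the last three entries make a non-left turn (cross product ≤ 0).
  4. Final stack is the convex hull in CCW order: (2, -3), (4, 2), (-5, 10), (-6, 7), (-1, -2).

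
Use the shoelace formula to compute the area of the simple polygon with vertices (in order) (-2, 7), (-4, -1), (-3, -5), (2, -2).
Area = 73/2

Shoelace formula: Area = (1/2) |Σ_i (x_i · y_{i+1} − x_{i+1} · y_i)| (indices mod n). Compute each cross term:
  (-2)(-1) − (-4)(7) = 30
  (-4)(-5) − (-3)(-1) = 17
  (-3)(-2) − (2)(-5) = 16
  (2)(7) − (-2)(-2) = 10
Sum = 73, so (signed) Area = 73/2 = 73/2, |Area| = 73/2.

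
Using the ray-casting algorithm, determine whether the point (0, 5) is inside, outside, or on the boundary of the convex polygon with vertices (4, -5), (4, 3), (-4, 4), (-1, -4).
The point (0, 5) lies strictly outside the polygon

Cast a horizontal ray to the right from the query point and count how many polygon edges it crosses (each edge strictly once or zero times, handled with the usual half-open convention). 
Parity of crossings → even ⇒ outside.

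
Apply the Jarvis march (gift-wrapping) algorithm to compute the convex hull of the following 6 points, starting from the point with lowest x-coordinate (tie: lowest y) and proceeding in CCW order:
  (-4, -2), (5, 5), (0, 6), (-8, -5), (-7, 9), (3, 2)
Hull (CCW) = [(-8, -5), (3, 2), (5, 5), (-7, 9)]

Jarvis march: at each step, from the current hull vertex p, select the next vertex q as the point such that every other point lies strictly to the left of (or on) the directed line p → q. (Equivalently: for every other point r, the cross product (q − p) × (r − p) ≥ 0.)
Starting point (lowest x, tie lowest y): (-8, -5). Wrap until returning to start. Resulting hull: (-8, -5), (3, 2), (5, 5), (-7, 9).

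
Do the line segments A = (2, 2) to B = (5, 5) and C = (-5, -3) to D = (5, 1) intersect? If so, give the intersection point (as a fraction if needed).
No (intersection of containing lines falls outside at least one segment)

Parametrize and solve: t = -11/9, s = 1/3. At least one of these is outside [0, 1], so the segments do not intersect.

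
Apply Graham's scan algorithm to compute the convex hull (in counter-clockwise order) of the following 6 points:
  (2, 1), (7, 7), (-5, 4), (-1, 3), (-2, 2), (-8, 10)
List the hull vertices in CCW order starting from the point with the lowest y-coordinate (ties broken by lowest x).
Hull (CCW) = [(2, 1), (7, 7), (-8, 10), (-5, 4), (-2, 2)]

Graham scan procedure:
  1. Find the pivot p₀ = point with lowest y (tie → lowest x): (2, 1).
  2. Sort the remaining points by polar angle around p₀.
  3. Walk through sorted points, maintaining a stack; pop the top while the last three entries make a non-left turn (cross product ≤ 0).
  4. Final stack is the convex hull in CCW order: (2, 1), (7, 7), (-8, 10), (-5, 4), (-2, 2).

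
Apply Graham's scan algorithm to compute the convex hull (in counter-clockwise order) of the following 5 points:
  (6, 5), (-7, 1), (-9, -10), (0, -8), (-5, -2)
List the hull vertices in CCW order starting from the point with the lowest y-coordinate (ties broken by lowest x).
Hull (CCW) = [(-9, -10), (0, -8), (6, 5), (-7, 1)]

Graham scan procedure:
  1. Find the pivot p₀ = point with lowest y (tie → lowest x): (-9, -10).
  2. Sort the remaining points by polar angle around p₀.
  3. Walk through sorted points, maintaining a stack; pop the top while the last three entries make a non-left turn (cross product ≤ 0).
  4. Final stack is the convex hull in CCW order: (-9, -10), (0, -8), (6, 5), (-7, 1).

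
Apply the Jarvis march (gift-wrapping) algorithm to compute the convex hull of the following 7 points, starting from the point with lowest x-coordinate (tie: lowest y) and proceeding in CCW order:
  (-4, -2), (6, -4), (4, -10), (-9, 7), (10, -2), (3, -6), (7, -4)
Hull (CCW) = [(-9, 7), (-4, -2), (4, -10), (10, -2)]

Jarvis march: at each step, from the current hull vertex p, select the next vertex q as the point such that every other point lies strictly to the left of (or on) the directed line p → q. (Equivalently: for every other point r, the cross product (q − p) × (r − p) ≥ 0.)
Starting point (lowest x, tie lowest y): (-9, 7). Wrap until returning to start. Resulting hull: (-9, 7), (-4, -2), (4, -10), (10, -2).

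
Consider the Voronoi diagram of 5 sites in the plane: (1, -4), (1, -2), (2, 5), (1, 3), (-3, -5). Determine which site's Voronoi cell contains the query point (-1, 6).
Nearest site = (2, 5)

The Voronoi cell of site s contains exactly those query points closer to s than to any other site. Compute squared distances from q = (-1, 6) to each site:
  (2 − -1)² + (5 − 6)² = 10
  (1 − -1)² + (3 − 6)² = 13
  (1 − -1)² + (-2 − 6)² = 68
  (1 − -1)² + (-4 − 6)² = 104
  (-3 − -1)² + (-5 − 6)² = 125
Minimum is attained by (2, 5), so q lies in its Voronoi cell.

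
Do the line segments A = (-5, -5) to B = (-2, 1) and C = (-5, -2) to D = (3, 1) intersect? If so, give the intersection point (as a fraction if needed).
Yes; intersection at (-41/13, -17/13) (t = 8/13 on AB, s = 3/13 on CD)

Parametrize AB as A + t(B − A) = (-5 + 3 t, -5 + 6 t) and CD as C + s(D − C) = (-5 + 8 s, -2 + 3 s). Solve the linear system for (t, s). Determinant = 39 ≠ 0, so a unique intersection of the containing lines exists. Solution: t = 8/13, s = 3/13 — both in [0, 1], so the segments cross. Intersection point: (-41/13, -17/13).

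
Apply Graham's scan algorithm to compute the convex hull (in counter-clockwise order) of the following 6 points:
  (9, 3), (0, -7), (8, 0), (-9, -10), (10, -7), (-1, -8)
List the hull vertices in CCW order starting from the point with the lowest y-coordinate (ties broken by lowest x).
Hull (CCW) = [(-9, -10), (10, -7), (9, 3)]

Graham scan procedure:
  1. Find the pivot p₀ = point with lowest y (tie → lowest x): (-9, -10).
  2. Sort the remaining points by polar angle around p₀.
  3. Walk through sorted points, maintaining a stack; pop the top while the last three entries make a non-left turn (cross product ≤ 0).
  4. Final stack is the convex hull in CCW order: (-9, -10), (10, -7), (9, 3).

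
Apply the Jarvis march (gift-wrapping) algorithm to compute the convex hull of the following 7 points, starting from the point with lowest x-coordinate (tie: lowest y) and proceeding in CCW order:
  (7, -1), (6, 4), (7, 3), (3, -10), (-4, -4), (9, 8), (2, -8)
Hull (CCW) = [(-4, -4), (3, -10), (7, -1), (9, 8)]

Jarvis march: at each step, from the current hull vertex p, select the next vertex q as the point such that every other point lies strictly to the left of (or on) the directed line p → q. (Equivalently: for every other point r, the cross product (q − p) × (r − p) ≥ 0.)
Starting point (lowest x, tie lowest y): (-4, -4). Wrap until returning to start. Resulting hull: (-4, -4), (3, -10), (7, -1), (9, 8).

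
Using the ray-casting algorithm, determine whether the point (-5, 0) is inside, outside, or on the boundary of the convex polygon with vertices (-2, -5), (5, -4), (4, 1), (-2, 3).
The point (-5, 0) lies strictly outside the polygon

Cast a horizontal ray to the right from the query point and count how many polygon edges it crosses (each edge strictly once or zero times, handled with the usual half-open convention). 
Parity of crossings → even ⇒ outside.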